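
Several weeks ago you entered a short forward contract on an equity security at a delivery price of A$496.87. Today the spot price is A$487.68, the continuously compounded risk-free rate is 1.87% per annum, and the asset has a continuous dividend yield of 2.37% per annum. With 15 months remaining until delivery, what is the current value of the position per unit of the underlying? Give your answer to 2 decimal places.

A$11.95

Current fair forward for the remaining 15 months: F = S·e^((r − q)·T), (r − q) = 0.0187 − 0.0237 = -0.0050
F = 487.68 · e^(-0.0050 × 15/12) = 487.68 × 0.993769 = 484.6413
Value of long forward = (F − K)·e^(−rT) = (484.6413 − 496.87) · e^(−0.0187·15/12)
= -12.2287 × 0.976896 = -11.95
Short position value = −(long value) = A$11.95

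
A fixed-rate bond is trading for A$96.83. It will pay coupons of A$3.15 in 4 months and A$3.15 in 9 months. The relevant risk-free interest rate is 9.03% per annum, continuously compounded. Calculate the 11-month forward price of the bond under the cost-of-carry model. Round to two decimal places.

PV(coupons) I = 3.15·e^(−0.0903·4/12) + 3.15·e^(−0.0903·9/12)
I = 3.0566 + 2.9437 = 6.0003
F = (S − I)·e^(rT) = (96.83 − 6.0003) · e^(0.0903·11/12)
= 90.8297 · e^0.082775 = 90.8297 × 1.086297 = A$98.67

A$98.67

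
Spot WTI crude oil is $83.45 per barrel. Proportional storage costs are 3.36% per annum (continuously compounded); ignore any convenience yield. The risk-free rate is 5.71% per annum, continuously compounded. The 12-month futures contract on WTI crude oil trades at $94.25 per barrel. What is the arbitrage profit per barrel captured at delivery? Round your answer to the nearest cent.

Fair futures: F* = S·e^(carry·T), with carry = (r + u) = 0.0571 + 0.0336 = 0.0907
F* = 83.45 · e^(0.0907 × 12/12) = 83.45 · e^0.090700 = 83.45 × 1.094940 = $91.3727
Market $94.25 > fair $91.3727: forward overpriced → cash-and-carry (buy spot, short the forward).
At maturity, profit = |F_mkt − F*| = |94.25 − 91.3727| = $2.88 per barrel

$2.88 per barrel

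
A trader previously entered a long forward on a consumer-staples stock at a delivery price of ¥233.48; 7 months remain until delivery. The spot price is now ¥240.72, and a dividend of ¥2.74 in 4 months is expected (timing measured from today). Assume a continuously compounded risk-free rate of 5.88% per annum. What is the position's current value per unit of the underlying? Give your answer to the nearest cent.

¥12.43

PV(remaining dividends) I = 2.74·e^(−0.0588·4/12) = 2.6868
Current forward F = (S − I)·e^(rT) = (240.72 − 2.6868)·e^(0.0588·7/12) = 238.0332 × 1.034895 = 246.3394
Value (long) = (F − K)·e^(−rT) = (246.3394 − 233.48) × 0.966282 = 12.4258
Value = ¥12.43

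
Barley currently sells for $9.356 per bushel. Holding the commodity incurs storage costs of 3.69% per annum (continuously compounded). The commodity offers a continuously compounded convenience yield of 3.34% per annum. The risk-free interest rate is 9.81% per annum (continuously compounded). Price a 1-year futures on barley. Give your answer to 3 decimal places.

Net carry = r + u − y = 0.0981 + 0.0369 − 0.0334 = 0.1016
F = S·e^((r+u−y)T) = 9.356 · e^(0.1016 × 1) = 9.356 · e^0.101600
= 9.356 × 1.106941 = $10.357 per bushel

$10.357 per bushel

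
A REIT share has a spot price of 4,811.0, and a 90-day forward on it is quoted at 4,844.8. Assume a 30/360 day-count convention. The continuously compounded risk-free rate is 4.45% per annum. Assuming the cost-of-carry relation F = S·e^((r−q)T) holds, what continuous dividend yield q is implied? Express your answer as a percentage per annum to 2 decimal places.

From F = S·e^((r−q)T): (r − q) = ln(F/S)/T
ln(4844.8/4811.0) = ln(1.007026) = 0.007001
(r − q) = 0.007001 / (90/360) = 0.028004
q = r − ln(F/S)/T = 0.0445 − 0.028004 = 0.016496
q = 1.65%

1.65%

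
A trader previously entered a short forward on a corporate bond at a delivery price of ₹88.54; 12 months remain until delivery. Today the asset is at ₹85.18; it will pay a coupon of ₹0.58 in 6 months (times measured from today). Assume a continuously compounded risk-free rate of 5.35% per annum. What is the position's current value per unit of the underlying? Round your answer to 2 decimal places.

-₹0.69

PV(remaining coupons) I = 0.58·e^(−0.0535·6/12) = 0.5647
Current forward F = (S − I)·e^(rT) = (85.18 − 0.5647)·e^(0.0535·12/12) = 84.6153 × 1.054957 = 89.2655
Value (long) = (F − K)·e^(−rT) = (89.2655 − 88.54) × 0.947906 = 0.6877
Short position value = −(long value) = -₹0.69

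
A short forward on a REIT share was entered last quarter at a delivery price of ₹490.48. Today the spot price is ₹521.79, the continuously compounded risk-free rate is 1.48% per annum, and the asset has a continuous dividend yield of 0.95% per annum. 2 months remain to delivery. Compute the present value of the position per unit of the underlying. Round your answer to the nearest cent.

Current fair forward for the remaining 2 months: F = S·e^((r − q)·T), (r − q) = 0.0148 − 0.0095 = 0.0053
F = 521.79 · e^(0.0053 × 2/12) = 521.79 × 1.000884 = 522.2513
Value of long forward = (F − K)·e^(−rT) = (522.2513 − 490.48) · e^(−0.0148·2/12)
= 31.7713 × 0.997536 = 31.69
Short position value = −(long value) = -₹31.69

-₹31.69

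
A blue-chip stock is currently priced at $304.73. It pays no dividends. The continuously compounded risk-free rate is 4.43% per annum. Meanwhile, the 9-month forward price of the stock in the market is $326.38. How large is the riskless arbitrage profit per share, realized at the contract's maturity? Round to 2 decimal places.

Fair forward: F* = S·e^(carry·T), with carry = r = 0.0443
F* = 304.73 · e^(0.0443 × 9/12) = 304.73 · e^0.033225 = 304.73 × 1.033783 = $315.0247
Market $326.38 > fair $315.0247: forward overpriced → cash-and-carry (buy spot, short the forward).
At maturity, profit = |F_mkt − F*| = |326.38 − 315.0247| = $11.36 per share

$11.36 per share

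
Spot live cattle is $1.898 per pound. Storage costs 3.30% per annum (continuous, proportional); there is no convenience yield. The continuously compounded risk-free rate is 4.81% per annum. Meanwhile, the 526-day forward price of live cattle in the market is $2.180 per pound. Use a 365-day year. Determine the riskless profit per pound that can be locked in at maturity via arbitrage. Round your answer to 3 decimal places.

$0.047 per pound

Fair forward: F* = S·e^(carry·T), with carry = (r + u) = 0.0481 + 0.0330 = 0.0811
F* = 1.898 · e^(0.0811 × 526/365) = 1.898 · e^0.116873 = 1.898 × 1.123977 = $2.1333
Market $2.180 > fair $2.1333: forward overpriced → cash-and-carry (buy spot, short the forward).
At maturity, profit = |F_mkt − F*| = |2.180 − 2.1333| = $0.047 per pound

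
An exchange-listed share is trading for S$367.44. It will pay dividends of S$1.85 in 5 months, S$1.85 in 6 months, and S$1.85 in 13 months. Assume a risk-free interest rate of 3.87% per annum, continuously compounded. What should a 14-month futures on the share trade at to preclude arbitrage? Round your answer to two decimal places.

PV(dividends) I = 1.85·e^(−0.0387·5/12) + 1.85·e^(−0.0387·6/12) + 1.85·e^(−0.0387·13/12)
I = 1.8204 + 1.8145 + 1.7740 = 5.4089
F = (S − I)·e^(rT) = (367.44 − 5.4089) · e^(0.0387·14/12)
= 362.0311 · e^0.045150 = 362.0311 × 1.046185 = S$378.75

S$378.75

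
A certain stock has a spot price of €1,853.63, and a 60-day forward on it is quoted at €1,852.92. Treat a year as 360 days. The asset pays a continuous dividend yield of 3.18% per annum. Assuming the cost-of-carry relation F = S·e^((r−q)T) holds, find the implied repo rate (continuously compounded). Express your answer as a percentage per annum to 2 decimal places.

From F = S·e^((r−q)T): (r − q) = ln(F/S)/T
ln(1852.92/1853.63) = ln(0.999617) = -0.000383
(r − q) = -0.000383 / (60/360) = -0.002298
r = ln(F/S)/T + q = -0.002298 + 0.0318 = 0.029502
r = 2.95%

2.95%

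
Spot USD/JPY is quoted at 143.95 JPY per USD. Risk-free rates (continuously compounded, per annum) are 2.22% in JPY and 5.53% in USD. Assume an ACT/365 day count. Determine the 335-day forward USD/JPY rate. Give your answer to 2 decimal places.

139.64

F = S·e^((r_JPY − r_USD)T) = 143.95 · e^((0.0222 − 0.0553) × 335/365)
= 143.95 · e^-0.030379 = 143.95 × 0.970078
F = 139.64 JPY per USD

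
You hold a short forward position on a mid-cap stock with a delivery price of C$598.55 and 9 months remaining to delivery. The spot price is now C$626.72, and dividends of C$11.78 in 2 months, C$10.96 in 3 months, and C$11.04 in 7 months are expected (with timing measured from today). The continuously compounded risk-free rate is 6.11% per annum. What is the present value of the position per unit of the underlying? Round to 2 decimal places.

PV(remaining dividends) I = 11.78·e^(−0.0611·2/12) + 10.96·e^(−0.0611·3/12) + 11.04·e^(−0.0611·7/12) = 33.1080
Current forward F = (S − I)·e^(rT) = (626.72 − 33.1080)·e^(0.0611·9/12) = 593.6120 × 1.046891 = 621.4471
Value (long) = (F − K)·e^(−rT) = (621.4471 − 598.55) × 0.955209 = 21.8715
Short position value = −(long value) = -C$21.87

-C$21.87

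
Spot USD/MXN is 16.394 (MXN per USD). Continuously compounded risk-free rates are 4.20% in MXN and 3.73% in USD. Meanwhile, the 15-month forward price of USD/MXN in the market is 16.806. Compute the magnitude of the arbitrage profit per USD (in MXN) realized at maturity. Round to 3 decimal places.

Fair forward: F* = S·e^(carry·T), with carry = (r_MXN − r_USD) = 0.0420 − 0.0373 = 0.0047
F* = 16.394 · e^(0.0047 × 15/12) = 16.394 · e^0.005875 = 16.394 × 1.005892 = 16.4906
Market 16.806 > fair 16.4906: forward overpriced → cash-and-carry (buy spot, short the forward).
At maturity, profit = |F_mkt − F*| = |16.806 − 16.4906| = 0.315 per USD (in MXN)

0.315 per USD (in MXN)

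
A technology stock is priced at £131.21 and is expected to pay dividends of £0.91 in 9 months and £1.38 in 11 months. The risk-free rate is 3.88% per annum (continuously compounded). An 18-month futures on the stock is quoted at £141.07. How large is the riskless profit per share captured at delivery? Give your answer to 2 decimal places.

£4.35 per share

PV(dividends) I = 0.91·e^(−0.0388·9/12) + 1.38·e^(−0.0388·11/12) = 2.2157
Fair futures F* = (S − I)·e^(rT) = (131.21 − 2.2157)·e^0.058200 = 128.9943 × 1.059927 = 136.7245
Market £141.07 > fair 136.7245: forward overpriced → cash-and-carry (borrow at r, buy the stock and collect the dividends, short the forward).
Profit at T = |F_mkt − F*| = |141.07 − 136.7245| = £4.35 per share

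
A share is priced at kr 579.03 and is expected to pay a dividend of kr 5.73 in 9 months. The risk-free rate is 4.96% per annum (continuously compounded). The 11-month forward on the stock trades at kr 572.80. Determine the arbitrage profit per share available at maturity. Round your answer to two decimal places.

kr 27.39 per share

PV(dividends) I = 5.73·e^(−0.0496·9/12) = 5.5208
Fair forward F* = (S − I)·e^(rT) = (579.03 − 5.5208)·e^0.045467 = 573.5092 × 1.046516 = 600.1866
Market kr 572.80 < fair 600.1866: forward underpriced → reverse cash-and-carry (short the stock, invest proceeds at r, pay the dividends, go long the forward).
Profit at T = |F_mkt − F*| = |572.80 − 600.1866| = kr 27.39 per share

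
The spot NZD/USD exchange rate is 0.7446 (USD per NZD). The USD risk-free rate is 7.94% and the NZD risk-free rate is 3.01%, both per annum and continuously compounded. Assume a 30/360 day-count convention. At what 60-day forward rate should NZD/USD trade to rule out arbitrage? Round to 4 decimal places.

F = S·e^((r_USD − r_NZD)T) = 0.7446 · e^((0.0794 − 0.0301) × 60/360)
= 0.7446 · e^0.008217 = 0.7446 × 1.008251
F = 0.7507 USD per NZD

0.7507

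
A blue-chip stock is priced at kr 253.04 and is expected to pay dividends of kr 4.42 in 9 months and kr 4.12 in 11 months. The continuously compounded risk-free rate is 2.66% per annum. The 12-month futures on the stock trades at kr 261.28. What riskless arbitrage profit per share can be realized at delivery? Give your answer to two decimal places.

kr 10.00 per share

PV(dividends) I = 4.42·e^(−0.0266·9/12) + 4.12·e^(−0.0266·11/12) = 8.3535
Fair futures F* = (S − I)·e^(rT) = (253.04 − 8.3535)·e^0.026600 = 244.6865 × 1.026957 = 251.2825
Market kr 261.28 > fair 251.2825: forward overpriced → cash-and-carry (borrow at r, buy the stock and collect the dividends, short the forward).
Profit at T = |F_mkt − F*| = |261.28 − 251.2825| = kr 10.00 per share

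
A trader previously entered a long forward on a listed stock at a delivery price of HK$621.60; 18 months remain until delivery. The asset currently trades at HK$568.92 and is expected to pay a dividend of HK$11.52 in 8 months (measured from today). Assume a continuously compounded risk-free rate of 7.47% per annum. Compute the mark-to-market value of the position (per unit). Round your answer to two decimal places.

HK$2.25

PV(remaining dividends) I = 11.52·e^(−0.0747·8/12) = 10.9604
Current forward F = (S − I)·e^(rT) = (568.92 − 10.9604)·e^(0.0747·18/12) = 557.9596 × 1.118569 = 624.1163
Value (long) = (F − K)·e^(−rT) = (624.1163 − 621.60) × 0.894000 = 2.2496
Value = HK$2.25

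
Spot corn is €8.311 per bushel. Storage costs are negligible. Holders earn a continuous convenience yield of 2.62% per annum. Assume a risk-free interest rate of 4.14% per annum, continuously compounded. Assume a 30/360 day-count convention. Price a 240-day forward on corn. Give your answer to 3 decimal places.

Net carry = r + u − y = 0.0414 + 0.0000 − 0.0262 = 0.0152
F = S·e^((r+u−y)T) = 8.311 · e^(0.0152 × 240/360) = 8.311 · e^0.010133
= 8.311 × 1.010185 = €8.396 per bushel

€8.396 per bushel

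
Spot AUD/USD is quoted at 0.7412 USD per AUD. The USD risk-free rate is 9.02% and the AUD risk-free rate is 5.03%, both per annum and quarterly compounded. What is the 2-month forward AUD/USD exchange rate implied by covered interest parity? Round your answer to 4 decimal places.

0.7461

By covered interest parity, F = S · (1+r_USD/4)^(4T) / (1+r_AUD/4)^(4T)
= 0.7412 × 1.014977 / 1.008366 = 0.7412 × 1.006556
F = 0.7461 USD per AUD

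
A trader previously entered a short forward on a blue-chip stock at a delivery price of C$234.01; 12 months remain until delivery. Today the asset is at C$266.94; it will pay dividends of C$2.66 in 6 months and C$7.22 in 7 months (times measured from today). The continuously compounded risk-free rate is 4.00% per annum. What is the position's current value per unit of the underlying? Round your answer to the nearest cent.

-C$32.44

PV(remaining dividends) I = 2.66·e^(−0.0400·6/12) + 7.22·e^(−0.0400·7/12) = 9.6608
Current forward F = (S − I)·e^(rT) = (266.94 − 9.6608)·e^(0.0400·12/12) = 257.2792 × 1.040811 = 267.7790
Value (long) = (F − K)·e^(−rT) = (267.7790 − 234.01) × 0.960789 = 32.4449
Short position value = −(long value) = -C$32.44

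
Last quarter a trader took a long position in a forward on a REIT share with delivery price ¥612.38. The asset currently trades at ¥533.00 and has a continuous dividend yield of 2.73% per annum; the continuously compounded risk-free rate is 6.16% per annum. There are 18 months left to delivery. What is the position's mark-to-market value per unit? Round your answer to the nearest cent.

Current fair forward for the remaining 18 months: F = S·e^((r − q)·T), (r − q) = 0.0616 − 0.0273 = 0.0343
F = 533.00 · e^(0.0343 × 18/12) = 533.00 × 1.052797 = 561.1408
Value of long forward = (F − K)·e^(−rT) = (561.1408 − 612.38) · e^(−0.0616·18/12)
= -51.2392 × 0.911740 = -46.72

-¥46.72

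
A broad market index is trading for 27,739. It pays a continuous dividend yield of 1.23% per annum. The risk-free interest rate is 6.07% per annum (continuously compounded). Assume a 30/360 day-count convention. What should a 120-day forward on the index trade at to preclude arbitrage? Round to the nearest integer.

F = S·e^((r − q)T) = 27739 · e^((0.0607 − 0.0123) × 120/360)
= 27739 · e^0.016133 = 27739 × 1.016264
F = 28,190

28,190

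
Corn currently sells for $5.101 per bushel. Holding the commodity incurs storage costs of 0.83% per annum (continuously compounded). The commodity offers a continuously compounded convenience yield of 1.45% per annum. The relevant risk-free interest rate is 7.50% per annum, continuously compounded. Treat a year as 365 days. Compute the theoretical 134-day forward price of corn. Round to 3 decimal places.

Net carry = r + u − y = 0.0750 + 0.0083 − 0.0145 = 0.0688
F = S·e^((r+u−y)T) = 5.101 · e^(0.0688 × 134/365) = 5.101 · e^0.025258
= 5.101 × 1.025580 = $5.231 per bushel

$5.231 per bushel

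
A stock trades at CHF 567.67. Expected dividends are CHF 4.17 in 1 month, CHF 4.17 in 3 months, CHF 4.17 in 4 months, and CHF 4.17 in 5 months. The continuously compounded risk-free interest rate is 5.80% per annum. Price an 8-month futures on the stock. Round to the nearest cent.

CHF 572.98

PV(dividends) I = 4.17·e^(−0.0580·1/12) + 4.17·e^(−0.0580·3/12) + 4.17·e^(−0.0580·4/12) + 4.17·e^(−0.0580·5/12)
I = 4.1499 + 4.1100 + 4.0902 + 4.0704 = 16.4205
F = (S − I)·e^(rT) = (567.67 − 16.4205) · e^(0.0580·8/12)
= 551.2495 · e^0.038667 = 551.2495 × 1.039424 = CHF 572.98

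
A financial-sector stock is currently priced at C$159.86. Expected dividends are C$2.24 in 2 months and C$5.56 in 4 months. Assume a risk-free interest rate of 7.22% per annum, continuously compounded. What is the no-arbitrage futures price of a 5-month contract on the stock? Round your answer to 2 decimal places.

PV(dividends) I = 2.24·e^(−0.0722·2/12) + 5.56·e^(−0.0722·4/12)
I = 2.2132 + 5.4278 = 7.6410
F = (S − I)·e^(rT) = (159.86 − 7.6410) · e^(0.0722·5/12)
= 152.2190 · e^0.030083 = 152.2190 × 1.030540 = C$156.87

C$156.87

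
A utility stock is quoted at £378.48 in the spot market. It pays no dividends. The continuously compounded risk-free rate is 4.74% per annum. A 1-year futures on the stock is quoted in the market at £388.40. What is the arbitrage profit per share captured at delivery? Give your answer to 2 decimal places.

£8.45 per share

Fair futures: F* = S·e^(carry·T), with carry = r = 0.0474
F* = 378.48 · e^(0.0474 × 1) = 378.48 · e^0.047400 = 378.48 × 1.048541 = £396.8518
Market £388.40 < fair £396.8518: forward underpriced → reverse cash-and-carry (short spot, go long the forward).
At maturity, profit = |F_mkt − F*| = |388.40 − 396.8518| = £8.45 per share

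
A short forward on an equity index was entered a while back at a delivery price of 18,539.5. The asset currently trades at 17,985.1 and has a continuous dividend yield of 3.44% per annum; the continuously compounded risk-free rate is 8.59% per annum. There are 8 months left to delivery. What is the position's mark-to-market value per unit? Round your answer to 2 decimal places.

-69.70

Current fair forward for the remaining 8 months: F = S·e^((r − q)·T), (r − q) = 0.0859 − 0.0344 = 0.0515
F = 17985.1 · e^(0.0515 × 8/12) = 17985.1 × 1.03492953 = 18613.3111
Value of long forward = (F − K)·e^(−rT) = (18613.3111 − 18539.5) · e^(−0.0859·8/12)
= 73.8111 × 0.94434221 = 69.70
Short position value = −(long value) = -69.70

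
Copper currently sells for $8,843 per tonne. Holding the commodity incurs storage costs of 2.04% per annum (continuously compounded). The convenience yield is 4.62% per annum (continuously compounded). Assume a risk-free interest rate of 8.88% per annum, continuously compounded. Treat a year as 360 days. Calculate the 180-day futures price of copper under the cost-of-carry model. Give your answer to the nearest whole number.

Net carry = r + u − y = 0.0888 + 0.0204 − 0.0462 = 0.0630
F = S·e^((r+u−y)T) = 8843 · e^(0.0630 × 180/360) = 8843 · e^0.031500
= 8843 × 1.032001 = $9,126 per tonne

$9,126 per tonne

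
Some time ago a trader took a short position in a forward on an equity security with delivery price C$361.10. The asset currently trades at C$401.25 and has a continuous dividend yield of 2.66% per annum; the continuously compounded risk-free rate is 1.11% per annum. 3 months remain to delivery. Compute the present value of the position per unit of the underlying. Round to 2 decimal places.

-C$38.49

Current fair forward for the remaining 3 months: F = S·e^((r − q)·T), (r − q) = 0.0111 − 0.0266 = -0.0155
F = 401.25 · e^(-0.0155 × 3/12) = 401.25 × 0.996132 = 399.6980
Value of long forward = (F − K)·e^(−rT) = (399.6980 − 361.10) · e^(−0.0111·3/12)
= 38.5980 × 0.997229 = 38.49
Short position value = −(long value) = -C$38.49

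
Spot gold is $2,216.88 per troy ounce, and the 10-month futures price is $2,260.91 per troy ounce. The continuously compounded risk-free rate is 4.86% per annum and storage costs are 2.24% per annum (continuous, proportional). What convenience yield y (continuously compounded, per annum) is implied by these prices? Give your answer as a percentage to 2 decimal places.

4.74%

F = S·e^((r+u−y)T) ⇒ (r+u−y) = ln(F/S)/T
ln(2260.91/2216.88) = 0.019667; /T ⇒ 0.023600
y = r + u − ln(F/S)/T = 0.0486 + 0.0224 − 0.023600 = 0.047400
y = 4.74%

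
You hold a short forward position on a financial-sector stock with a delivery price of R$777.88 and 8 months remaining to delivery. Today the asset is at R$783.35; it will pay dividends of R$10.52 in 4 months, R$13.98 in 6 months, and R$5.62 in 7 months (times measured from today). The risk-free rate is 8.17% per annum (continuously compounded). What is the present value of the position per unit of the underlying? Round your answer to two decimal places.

-R$17.69

PV(remaining dividends) I = 10.52·e^(−0.0817·4/12) + 13.98·e^(−0.0817·6/12) + 5.62·e^(−0.0817·7/12) = 29.0162
Current forward F = (S − I)·e^(rT) = (783.35 − 29.0162)·e^(0.0817·8/12) = 754.3338 × 1.055977 = 796.5591
Value (long) = (F − K)·e^(−rT) = (796.5591 − 777.88) × 0.946990 = 17.6889
Short position value = −(long value) = -R$17.69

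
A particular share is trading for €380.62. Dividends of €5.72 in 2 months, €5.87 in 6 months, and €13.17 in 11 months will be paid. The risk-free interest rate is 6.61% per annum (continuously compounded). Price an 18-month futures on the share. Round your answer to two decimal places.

€394.09

PV(dividends) I = 5.72·e^(−0.0661·2/12) + 5.87·e^(−0.0661·6/12) + 13.17·e^(−0.0661·11/12)
I = 5.6573 + 5.6792 + 12.3957 = 23.7322
F = (S − I)·e^(rT) = (380.62 − 23.7322) · e^(0.0661·18/12)
= 356.8878 · e^0.099150 = 356.8878 × 1.104232 = €394.09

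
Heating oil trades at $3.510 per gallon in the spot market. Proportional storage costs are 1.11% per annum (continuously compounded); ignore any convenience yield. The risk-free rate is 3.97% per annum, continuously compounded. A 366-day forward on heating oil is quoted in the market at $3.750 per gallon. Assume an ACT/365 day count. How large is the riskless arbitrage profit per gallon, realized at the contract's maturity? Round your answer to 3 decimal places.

Fair forward: F* = S·e^(carry·T), with carry = (r + u) = 0.0397 + 0.0111 = 0.0508
F* = 3.510 · e^(0.0508 × 366/365) = 3.510 · e^0.050939 = 3.510 × 1.052259 = $3.6934
Market $3.750 > fair $3.6934: forward overpriced → cash-and-carry (buy spot, short the forward).
At maturity, profit = |F_mkt − F*| = |3.750 − 3.6934| = $0.057 per gallon

$0.057 per gallon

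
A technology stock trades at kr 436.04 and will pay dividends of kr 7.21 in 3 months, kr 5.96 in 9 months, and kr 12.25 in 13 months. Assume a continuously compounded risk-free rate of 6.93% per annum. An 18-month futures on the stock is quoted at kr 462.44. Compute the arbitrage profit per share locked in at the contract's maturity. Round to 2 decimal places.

PV(dividends) I = 7.21·e^(−0.0693·3/12) + 5.96·e^(−0.0693·9/12) + 12.25·e^(−0.0693·13/12) = 24.1083
Fair futures F* = (S − I)·e^(rT) = (436.04 − 24.1083)·e^0.103950 = 411.9317 × 1.109545 = 457.0568
Market kr 462.44 > fair 457.0568: forward overpriced → cash-and-carry (borrow at r, buy the stock and collect the dividends, short the forward).
Profit at T = |F_mkt − F*| = |462.44 − 457.0568| = kr 5.38 per share

kr 5.38 per share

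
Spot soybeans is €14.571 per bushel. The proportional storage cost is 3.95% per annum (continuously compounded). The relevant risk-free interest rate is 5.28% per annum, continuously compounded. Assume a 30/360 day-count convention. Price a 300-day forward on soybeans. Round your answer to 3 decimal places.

€15.736 per bushel

Net carry = r + u − y = 0.0528 + 0.0395 − 0.0000 = 0.0923
F = S·e^((r+u−y)T) = 14.571 · e^(0.0923 × 300/360) = 14.571 · e^0.076917
= 14.571 × 1.079952 = €15.736 per bushel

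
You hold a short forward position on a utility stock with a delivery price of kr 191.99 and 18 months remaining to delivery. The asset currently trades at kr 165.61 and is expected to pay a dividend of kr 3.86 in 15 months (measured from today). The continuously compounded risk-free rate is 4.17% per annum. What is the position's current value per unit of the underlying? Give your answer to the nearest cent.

kr 18.40

PV(remaining dividends) I = 3.86·e^(−0.0417·15/12) = 3.6640
Current forward F = (S − I)·e^(rT) = (165.61 − 3.6640)·e^(0.0417·18/12) = 161.9460 × 1.064548 = 172.3993
Value (long) = (F − K)·e^(−rT) = (172.3993 − 191.99) × 0.939366 = -18.4028
Short position value = −(long value) = kr 18.40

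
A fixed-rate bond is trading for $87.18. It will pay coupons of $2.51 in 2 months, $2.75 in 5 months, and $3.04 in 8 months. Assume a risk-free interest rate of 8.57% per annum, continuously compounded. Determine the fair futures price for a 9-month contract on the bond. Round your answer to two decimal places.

PV(coupons) I = 2.51·e^(−0.0857·2/12) + 2.75·e^(−0.0857·5/12) + 3.04·e^(−0.0857·8/12)
I = 2.4744 + 2.6535 + 2.8712 = 7.9991
F = (S − I)·e^(rT) = (87.18 − 7.9991) · e^(0.0857·9/12)
= 79.1809 · e^0.064275 = 79.1809 × 1.066386 = $84.44

$84.44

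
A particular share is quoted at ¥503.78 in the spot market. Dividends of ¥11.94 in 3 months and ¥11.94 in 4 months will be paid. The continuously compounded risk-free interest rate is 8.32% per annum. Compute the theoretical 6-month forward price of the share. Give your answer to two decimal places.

PV(dividends) I = 11.94·e^(−0.0832·3/12) + 11.94·e^(−0.0832·4/12)
I = 11.6942 + 11.6134 = 23.3076
F = (S − I)·e^(rT) = (503.78 − 23.3076) · e^(0.0832·6/12)
= 480.4724 · e^0.041600 = 480.4724 × 1.042477 = ¥500.88

¥500.88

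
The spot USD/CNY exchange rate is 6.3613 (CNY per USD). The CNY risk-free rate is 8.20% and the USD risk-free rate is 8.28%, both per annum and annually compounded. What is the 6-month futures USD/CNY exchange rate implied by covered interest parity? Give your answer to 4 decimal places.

By covered interest parity, F = S · (1+r_CNY)^T / (1+r_USD)^T
= 6.3613 × 1.040192 / 1.040577 = 6.3613 × 0.999630
F = 6.3589 CNY per USD

6.3589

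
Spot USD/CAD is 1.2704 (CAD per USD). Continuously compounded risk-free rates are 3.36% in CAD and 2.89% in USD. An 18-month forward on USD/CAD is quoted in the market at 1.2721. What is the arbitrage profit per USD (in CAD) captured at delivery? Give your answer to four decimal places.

0.0073 per USD (in CAD)

Fair forward: F* = S·e^(carry·T), with carry = (r_CAD − r_USD) = 0.0336 − 0.0289 = 0.0047
F* = 1.2704 · e^(0.0047 × 18/12) = 1.2704 · e^0.007050 = 1.2704 × 1.007075 = 1.2794
Market 1.2721 < fair 1.2794: forward underpriced → reverse cash-and-carry (short spot, go long the forward).
At maturity, profit = |F_mkt − F*| = |1.2721 − 1.2794| = 0.0073 per USD (in CAD)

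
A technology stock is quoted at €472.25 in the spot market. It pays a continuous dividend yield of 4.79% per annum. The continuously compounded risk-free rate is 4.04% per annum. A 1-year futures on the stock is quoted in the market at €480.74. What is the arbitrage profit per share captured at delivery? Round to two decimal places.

€12.02 per share

Fair futures: F* = S·e^(carry·T), with carry = (r − q) = 0.0404 − 0.0479 = -0.0075
F* = 472.25 · e^(-0.0075 × 1) = 472.25 · e^-0.007500 = 472.25 × 0.992528 = €468.7213
Market €480.74 > fair €468.7213: forward overpriced → cash-and-carry (buy spot, short the forward).
At maturity, profit = |F_mkt − F*| = |480.74 − 468.7213| = €12.02 per share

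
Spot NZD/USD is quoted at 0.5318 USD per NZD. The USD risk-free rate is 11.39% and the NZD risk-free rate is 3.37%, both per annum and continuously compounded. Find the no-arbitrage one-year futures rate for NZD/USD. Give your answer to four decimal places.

F = S·e^((r_USD − r_NZD)T) = 0.5318 · e^((0.1139 − 0.0337) × 12/12)
= 0.5318 · e^0.080200 = 0.5318 × 1.083504
F = 0.5762 USD per NZD

0.5762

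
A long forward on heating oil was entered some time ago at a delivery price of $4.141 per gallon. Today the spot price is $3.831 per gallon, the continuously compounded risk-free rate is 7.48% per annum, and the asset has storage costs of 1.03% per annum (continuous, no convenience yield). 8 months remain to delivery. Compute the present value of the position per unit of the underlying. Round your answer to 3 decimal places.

-$0.082 per gallon

Current fair forward for the remaining 8 months: F = S·e^((r + u)·T), (r + u) = 0.0748 + 0.0103 = 0.0851
F = 3.831 · e^(0.0851 × 8/12) = 3.831 × 1.058374 = 4.0546
Value of long forward = (F − K)·e^(−rT) = (4.0546 − 4.141) · e^(−0.0748·8/12)
= -0.0864 × 0.951356 = -0.082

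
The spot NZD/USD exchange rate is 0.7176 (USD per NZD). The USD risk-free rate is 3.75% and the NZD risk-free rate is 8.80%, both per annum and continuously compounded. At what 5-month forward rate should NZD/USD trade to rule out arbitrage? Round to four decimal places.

0.7027

F = S·e^((r_USD − r_NZD)T) = 0.7176 · e^((0.0375 − 0.0880) × 5/12)
= 0.7176 · e^-0.021042 = 0.7176 × 0.979178
F = 0.7027 USD per NZD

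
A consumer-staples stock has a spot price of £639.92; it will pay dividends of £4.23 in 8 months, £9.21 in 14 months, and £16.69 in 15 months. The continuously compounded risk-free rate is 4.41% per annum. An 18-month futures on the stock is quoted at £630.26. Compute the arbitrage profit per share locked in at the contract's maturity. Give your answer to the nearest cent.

£22.81 per share

PV(dividends) I = 4.23·e^(−0.0441·8/12) + 9.21·e^(−0.0441·14/12) + 16.69·e^(−0.0441·15/12) = 28.6504
Fair futures F* = (S − I)·e^(rT) = (639.92 − 28.6504)·e^0.066150 = 611.2696 × 1.068387 = 653.0725
Market £630.26 < fair 653.0725: forward underpriced → reverse cash-and-carry (short the stock, invest proceeds at r, pay the dividends, go long the forward).
Profit at T = |F_mkt − F*| = |630.26 − 653.0725| = £22.81 per share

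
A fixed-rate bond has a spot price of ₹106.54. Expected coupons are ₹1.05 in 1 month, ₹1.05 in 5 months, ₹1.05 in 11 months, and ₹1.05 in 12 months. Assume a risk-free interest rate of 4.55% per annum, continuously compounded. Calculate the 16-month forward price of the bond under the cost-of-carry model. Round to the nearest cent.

₹108.86

PV(coupons) I = 1.05·e^(−0.0455·1/12) + 1.05·e^(−0.0455·5/12) + 1.05·e^(−0.0455·11/12) + 1.05·e^(−0.0455·12/12)
I = 1.0460 + 1.0303 + 1.0071 + 1.0033 = 4.0867
F = (S − I)·e^(rT) = (106.54 − 4.0867) · e^(0.0455·16/12)
= 102.4533 · e^0.060667 = 102.4533 × 1.062545 = ₹108.86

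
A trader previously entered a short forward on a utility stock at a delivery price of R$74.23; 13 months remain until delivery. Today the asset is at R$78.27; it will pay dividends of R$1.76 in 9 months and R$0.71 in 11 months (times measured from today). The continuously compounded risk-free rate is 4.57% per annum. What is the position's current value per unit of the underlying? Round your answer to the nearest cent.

-R$5.24

PV(remaining dividends) I = 1.76·e^(−0.0457·9/12) + 0.71·e^(−0.0457·11/12) = 2.3816
Current forward F = (S − I)·e^(rT) = (78.27 − 2.3816)·e^(0.0457·13/12) = 75.8884 × 1.050754 = 79.7400
Value (long) = (F − K)·e^(−rT) = (79.7400 − 74.23) × 0.951697 = 5.2439
Short position value = −(long value) = -R$5.24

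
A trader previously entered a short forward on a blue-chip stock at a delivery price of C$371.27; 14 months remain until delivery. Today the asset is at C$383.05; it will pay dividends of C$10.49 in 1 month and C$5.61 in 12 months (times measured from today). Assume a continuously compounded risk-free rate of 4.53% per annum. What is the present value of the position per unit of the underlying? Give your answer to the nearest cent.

PV(remaining dividends) I = 10.49·e^(−0.0453·1/12) + 5.61·e^(−0.0453·12/12) = 15.8120
Current forward F = (S − I)·e^(rT) = (383.05 − 15.8120)·e^(0.0453·14/12) = 367.2380 × 1.054271 = 387.1684
Value (long) = (F − K)·e^(−rT) = (387.1684 − 371.27) × 0.948522 = 15.0800
Short position value = −(long value) = -C$15.08

-C$15.08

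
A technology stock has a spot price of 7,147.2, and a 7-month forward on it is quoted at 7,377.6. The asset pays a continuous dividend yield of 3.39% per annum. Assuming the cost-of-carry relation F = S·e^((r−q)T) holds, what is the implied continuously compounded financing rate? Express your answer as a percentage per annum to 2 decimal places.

From F = S·e^((r−q)T): (r − q) = ln(F/S)/T
ln(7377.6/7147.2) = ln(1.032236) = 0.031727
(r − q) = 0.031727 / (7/12) = 0.054389
r = ln(F/S)/T + q = 0.054389 + 0.0339 = 0.088289
r = 8.83%

8.83%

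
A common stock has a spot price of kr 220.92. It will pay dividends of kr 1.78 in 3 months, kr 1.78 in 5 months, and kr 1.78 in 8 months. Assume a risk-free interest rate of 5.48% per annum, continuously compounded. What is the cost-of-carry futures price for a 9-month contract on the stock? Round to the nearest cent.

PV(dividends) I = 1.78·e^(−0.0548·3/12) + 1.78·e^(−0.0548·5/12) + 1.78·e^(−0.0548·8/12)
I = 1.7558 + 1.7398 + 1.7161 = 5.2117
F = (S − I)·e^(rT) = (220.92 − 5.2117) · e^(0.0548·9/12)
= 215.7083 · e^0.041100 = 215.7083 × 1.041956 = kr 224.76

kr 224.76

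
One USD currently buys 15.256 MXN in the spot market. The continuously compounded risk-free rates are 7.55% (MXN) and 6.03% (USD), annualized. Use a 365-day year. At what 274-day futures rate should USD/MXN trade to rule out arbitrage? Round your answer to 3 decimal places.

F = S·e^((r_MXN − r_USD)T) = 15.256 · e^((0.0755 − 0.0603) × 274/365)
= 15.256 · e^0.011410 = 15.256 × 1.011475
F = 15.431 MXN per USD

15.431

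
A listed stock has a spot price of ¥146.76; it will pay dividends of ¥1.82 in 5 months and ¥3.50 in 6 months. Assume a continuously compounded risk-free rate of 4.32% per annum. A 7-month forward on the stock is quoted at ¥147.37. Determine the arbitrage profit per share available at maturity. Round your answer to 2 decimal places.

PV(dividends) I = 1.82·e^(−0.0432·5/12) + 3.50·e^(−0.0432·6/12) = 5.2127
Fair forward F* = (S − I)·e^(rT) = (146.76 − 5.2127)·e^0.025200 = 141.5473 × 1.025520 = 145.1596
Market ¥147.37 > fair 145.1596: forward overpriced → cash-and-carry (borrow at r, buy the stock and collect the dividends, short the forward).
Profit at T = |F_mkt − F*| = |147.37 − 145.1596| = ¥2.21 per share

¥2.21 per share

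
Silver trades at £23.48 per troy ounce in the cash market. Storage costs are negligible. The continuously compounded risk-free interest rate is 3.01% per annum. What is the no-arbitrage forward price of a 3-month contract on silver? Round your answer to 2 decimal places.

F = S·e^(rT) = 23.48 · e^(0.0301 × 3/12) = 23.48 · e^0.007525
= 23.48 × 1.007553 = £23.66 per troy ounce

£23.66 per troy ounce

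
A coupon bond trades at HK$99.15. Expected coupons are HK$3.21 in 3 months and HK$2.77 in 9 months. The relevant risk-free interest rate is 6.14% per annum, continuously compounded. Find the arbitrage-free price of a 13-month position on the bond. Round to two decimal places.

HK$99.76

PV(coupons) I = 3.21·e^(−0.0614·3/12) + 2.77·e^(−0.0614·9/12)
I = 3.1611 + 2.6453 = 5.8064
F = (S − I)·e^(rT) = (99.15 − 5.8064) · e^(0.0614·13/12)
= 93.3436 · e^0.066517 = 93.3436 × 1.068779 = HK$99.76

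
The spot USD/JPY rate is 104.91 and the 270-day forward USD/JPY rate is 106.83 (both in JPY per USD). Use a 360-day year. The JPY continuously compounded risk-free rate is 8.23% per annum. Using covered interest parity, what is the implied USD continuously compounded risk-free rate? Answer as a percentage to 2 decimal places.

F = S·e^((r_JPY − r_USD)T) ⇒ r_USD = r_JPY − ln(F/S)/T
ln(106.83/104.91) = 0.018136; /(270/360) = 0.024181
r_USD = 0.0823 − 0.024181 = 0.058119
r_USD = 5.81%

5.81%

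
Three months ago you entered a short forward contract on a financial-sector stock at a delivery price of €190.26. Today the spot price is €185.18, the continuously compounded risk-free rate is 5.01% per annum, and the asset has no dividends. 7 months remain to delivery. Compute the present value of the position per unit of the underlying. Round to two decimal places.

Current fair forward for the remaining 7 months: F = S·e^(r·T), r = 0.0501
F = 185.18 · e^(0.0501 × 7/12) = 185.18 × 1.029656 = 190.6717
Value of long forward = (F − K)·e^(−rT) = (190.6717 − 190.26) · e^(−0.0501·7/12)
= 0.4117 × 0.971198 = 0.40
Short position value = −(long value) = -€0.40

-€0.40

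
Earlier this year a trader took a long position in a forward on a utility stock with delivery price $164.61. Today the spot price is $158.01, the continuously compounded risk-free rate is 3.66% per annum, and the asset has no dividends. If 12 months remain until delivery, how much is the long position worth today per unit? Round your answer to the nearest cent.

-$0.68

Current fair forward for the remaining 12 months: F = S·e^(r·T), r = 0.0366
F = 158.01 · e^(0.0366 × 12/12) = 158.01 × 1.037278 = 163.9003
Value of long forward = (F − K)·e^(−rT) = (163.9003 − 164.61) · e^(−0.0366·12/12)
= -0.7097 × 0.964062 = -0.68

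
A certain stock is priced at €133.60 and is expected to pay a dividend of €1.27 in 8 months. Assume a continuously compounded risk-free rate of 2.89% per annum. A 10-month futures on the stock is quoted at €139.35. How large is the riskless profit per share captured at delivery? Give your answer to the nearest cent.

PV(dividends) I = 1.27·e^(−0.0289·8/12) = 1.2458
Fair futures F* = (S − I)·e^(rT) = (133.60 − 1.2458)·e^0.024083 = 132.3542 × 1.024375 = 135.5803
Market €139.35 > fair 135.5803: forward overpriced → cash-and-carry (borrow at r, buy the stock and collect the dividends, short the forward).
Profit at T = |F_mkt − F*| = |139.35 − 135.5803| = €3.77 per share

€3.77 per share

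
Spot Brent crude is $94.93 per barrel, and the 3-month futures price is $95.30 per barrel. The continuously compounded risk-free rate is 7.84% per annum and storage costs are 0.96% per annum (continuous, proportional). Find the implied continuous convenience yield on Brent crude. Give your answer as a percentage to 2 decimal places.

F = S·e^((r+u−y)T) ⇒ (r+u−y) = ln(F/S)/T
ln(95.30/94.93) = 0.003890; /T ⇒ 0.015560
y = r + u − ln(F/S)/T = 0.0784 + 0.0096 − 0.015560 = 0.072440
y = 7.24%

7.24%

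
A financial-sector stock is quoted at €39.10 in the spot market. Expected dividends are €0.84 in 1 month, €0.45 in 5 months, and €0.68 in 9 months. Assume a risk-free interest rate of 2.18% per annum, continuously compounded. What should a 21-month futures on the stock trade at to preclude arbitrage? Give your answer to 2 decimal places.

€38.59

PV(dividends) I = 0.84·e^(−0.0218·1/12) + 0.45·e^(−0.0218·5/12) + 0.68·e^(−0.0218·9/12)
I = 0.8385 + 0.4459 + 0.6690 = 1.9534
F = (S − I)·e^(rT) = (39.10 − 1.9534) · e^(0.0218·21/12)
= 37.1466 · e^0.038150 = 37.1466 × 1.038887 = €38.59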